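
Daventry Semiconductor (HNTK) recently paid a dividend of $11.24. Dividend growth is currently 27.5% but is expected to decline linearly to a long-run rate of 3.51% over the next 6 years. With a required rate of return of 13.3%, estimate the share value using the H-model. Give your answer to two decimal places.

H-model: P₀ = D₀[(1+g_L) + H(g_S−g_L)]/(r−g_L), with H = 6/2 = 3.
P₀ = 11.24 × [(1+0.0351) + 3×(0.275−0.0351)] / (0.133−0.0351)
   = 11.24 × 1.7548 / 0.0979 = 201.4704

$201.47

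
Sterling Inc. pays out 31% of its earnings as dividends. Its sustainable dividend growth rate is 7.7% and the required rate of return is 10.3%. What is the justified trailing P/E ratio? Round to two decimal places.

Justified trailing P/E = b(1+g)/(r−g) = 0.31×(1+0.077)/(0.103−0.077) = 12.8412

12.84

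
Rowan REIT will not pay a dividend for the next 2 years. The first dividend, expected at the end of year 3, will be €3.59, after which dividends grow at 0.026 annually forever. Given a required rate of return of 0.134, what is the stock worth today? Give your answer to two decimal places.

Deferred-dividend DDM. At t=2 the remaining stream is a growing perpetuity with first payment D_3 = 3.59.
V_2 = D_3/(r−g) = 3.59/(0.134−0.026) = 33.2407
P₀ = V_2/(1+r)^2 = 33.2407/(1+0.134)^2 = 25.8490

€25.85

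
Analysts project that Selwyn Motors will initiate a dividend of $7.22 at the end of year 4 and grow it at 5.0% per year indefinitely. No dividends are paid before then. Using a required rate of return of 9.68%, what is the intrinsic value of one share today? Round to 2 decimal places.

Deferred-dividend DDM. At t=3 the remaining stream is a growing perpetuity with first payment D_4 = 7.22.
V_3 = D_4/(r−g) = 7.22/(0.0968−0.05) = 154.2735
P₀ = V_3/(1+r)^3 = 154.2735/(1+0.0968)^3 = 116.9254

$116.93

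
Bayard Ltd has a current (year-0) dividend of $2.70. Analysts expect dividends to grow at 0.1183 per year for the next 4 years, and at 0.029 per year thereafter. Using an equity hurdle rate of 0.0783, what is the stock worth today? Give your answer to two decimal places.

$77.03

Two-stage DDM. Project D₁…D_4 at 0.1183, terminal growth 0.029, discount at r = 0.0783.
D_1 = 3.0194
D_2 = 3.3766
D_3 = 3.7761
D_4 = 4.2228
Terminal value at t=4: TV = D_5/(r−g) = 4.3452/(0.0783−0.029) = 88.1385
P₀ = 3.0194/(1+0.0783)^1 + 3.3766/(1+0.0783)^2 + 3.7761/(1+0.0783)^3 + 4.2228/(1+0.0783)^4 + 88.1385/(1+0.0783)^4 = 77.0333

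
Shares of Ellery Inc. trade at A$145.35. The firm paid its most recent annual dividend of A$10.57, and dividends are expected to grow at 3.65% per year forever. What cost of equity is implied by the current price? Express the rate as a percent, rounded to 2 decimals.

Rearranging the constant-growth DDM: r = D₁/P₀ + g.
D₁ = 10.57 × (1 + 0.0365) = 10.9558.
r = 10.9558 / 145.35 + 0.0365 = 0.07538 + 0.0365 = 0.11188

11.19%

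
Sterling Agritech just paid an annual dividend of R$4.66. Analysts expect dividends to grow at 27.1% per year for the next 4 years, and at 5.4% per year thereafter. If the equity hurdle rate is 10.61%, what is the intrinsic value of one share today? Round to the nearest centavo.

R$191.06

Two-stage DDM. Project D₁…D_4 at 0.271, terminal growth 0.054, discount at r = 0.1061.
D_1 = 5.9229
D_2 = 7.5280
D_3 = 9.5680
D_4 = 12.1610
Terminal value at t=4: TV = D_5/(r−g) = 12.8177/(0.1061−0.054) = 246.0203
P₀ = 5.9229/(1+0.1061)^1 + 7.5280/(1+0.1061)^2 + 9.5680/(1+0.1061)^3 + 12.1610/(1+0.1061)^4 + 246.0203/(1+0.1061)^4 = 191.0614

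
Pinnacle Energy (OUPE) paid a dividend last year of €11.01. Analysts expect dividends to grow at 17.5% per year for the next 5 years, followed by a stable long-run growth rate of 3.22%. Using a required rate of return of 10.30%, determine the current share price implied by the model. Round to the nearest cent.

€287.02

Two-stage DDM. Project D₁…D_5 at 0.175, terminal growth 0.0322, discount at r = 0.103.
D_1 = 12.9367
D_2 = 15.2007
D_3 = 17.8608
D_4 = 20.9864
D_5 = 24.6591
Terminal value at t=5: TV = D_6/(r−g) = 25.4531/(0.103−0.0322) = 359.5069
P₀ = 12.9367/(1+0.103)^1 + 15.2007/(1+0.103)^2 + 17.8608/(1+0.103)^3 + 20.9864/(1+0.103)^4 + 24.6591/(1+0.103)^5 + 359.5069/(1+0.103)^5 = 287.0221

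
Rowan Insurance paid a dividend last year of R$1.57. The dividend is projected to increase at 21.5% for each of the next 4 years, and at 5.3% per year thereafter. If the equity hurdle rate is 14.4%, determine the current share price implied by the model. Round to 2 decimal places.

R$30.43

Two-stage DDM. Project D₁…D_4 at 0.215, terminal growth 0.053, discount at r = 0.144.
D_1 = 1.9076
D_2 = 2.3177
D_3 = 2.8160
D_4 = 3.4214
Terminal value at t=4: TV = D_5/(r−g) = 3.6027/(0.144−0.053) = 39.5906
P₀ = 1.9076/(1+0.144)^1 + 2.3177/(1+0.144)^2 + 2.8160/(1+0.144)^3 + 3.4214/(1+0.144)^4 + 39.5906/(1+0.144)^4 = 30.4314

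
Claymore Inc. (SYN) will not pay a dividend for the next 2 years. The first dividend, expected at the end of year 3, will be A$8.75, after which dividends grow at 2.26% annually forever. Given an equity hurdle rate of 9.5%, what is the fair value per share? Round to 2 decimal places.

Deferred-dividend DDM. At t=2 the remaining stream is a growing perpetuity with first payment D_3 = 8.75.
V_2 = D_3/(r−g) = 8.75/(0.095−0.0226) = 120.8564
P₀ = V_2/(1+r)^2 = 120.8564/(1+0.095)^2 = 100.7955

A$100.80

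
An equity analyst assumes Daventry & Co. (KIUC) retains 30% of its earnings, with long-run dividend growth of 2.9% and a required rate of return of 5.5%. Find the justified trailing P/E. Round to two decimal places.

27.70

Payout ratio b = 1 − 0.30 = 0.70.
Justified trailing P/E = b(1+g)/(r−g) = 0.70×(1+0.029)/(0.055−0.029) = 27.7038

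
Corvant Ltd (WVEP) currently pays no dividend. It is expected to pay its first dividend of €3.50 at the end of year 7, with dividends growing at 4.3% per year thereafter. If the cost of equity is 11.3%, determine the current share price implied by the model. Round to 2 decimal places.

€26.30

Deferred-dividend DDM. At t=6 the remaining stream is a growing perpetuity with first payment D_7 = 3.50.
V_6 = D_7/(r−g) = 3.50/(0.113−0.043) = 50.0000
P₀ = V_6/(1+r)^6 = 50.0000/(1+0.113)^6 = 26.3026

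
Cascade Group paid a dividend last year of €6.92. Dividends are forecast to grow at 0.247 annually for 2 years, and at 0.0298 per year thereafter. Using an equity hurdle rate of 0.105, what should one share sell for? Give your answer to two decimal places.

€137.31

Two-stage DDM. Project D₁…D_2 at 0.247, terminal growth 0.0298, discount at r = 0.105.
D_1 = 8.6292
D_2 = 10.7607
Terminal value at t=2: TV = D_3/(r−g) = 11.0813/(0.105−0.0298) = 147.3581
P₀ = 8.6292/(1+0.105)^1 + 10.7607/(1+0.105)^2 + 147.3581/(1+0.105)^2 = 137.3060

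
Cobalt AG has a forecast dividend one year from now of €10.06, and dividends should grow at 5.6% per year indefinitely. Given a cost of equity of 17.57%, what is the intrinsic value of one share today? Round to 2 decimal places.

Gordon growth model: P₀ = D₁/(r − g), with D₁ = 10.06 given directly.
P₀ = 10.0600 / (0.1757 − 0.056) = 10.0600 / 0.1197 = 84.0434

€84.04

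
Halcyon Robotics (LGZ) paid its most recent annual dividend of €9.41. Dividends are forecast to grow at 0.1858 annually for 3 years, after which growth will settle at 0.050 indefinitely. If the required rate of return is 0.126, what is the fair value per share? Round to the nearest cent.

Two-stage DDM. Project D₁…D_3 at 0.1858, terminal growth 0.05, discount at r = 0.126.
D_1 = 11.1584
D_2 = 13.2316
D_3 = 15.6900
Terminal value at t=3: TV = D_4/(r−g) = 16.4745/(0.126−0.05) = 216.7702
P₀ = 11.1584/(1+0.126)^1 + 13.2316/(1+0.126)^2 + 15.6900/(1+0.126)^3 + 216.7702/(1+0.126)^3 = 183.1755

€183.18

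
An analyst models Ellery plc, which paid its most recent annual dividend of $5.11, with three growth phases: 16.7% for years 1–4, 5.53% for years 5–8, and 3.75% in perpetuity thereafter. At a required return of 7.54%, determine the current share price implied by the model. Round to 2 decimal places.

$232.11

Three-stage DDM. Project D₁…D_8; terminal Gordon value at t=8 with g = 0.0375; discount at r = 0.0754.
D_1 = 5.9634
D_2 = 6.9593
D_3 = 8.1214
D_4 = 9.4777
D_5 = 10.0018
D_6 = 10.5550
D_7 = 11.1386
D_8 = 11.7546
TV_8 = 12.1954/(0.0754−0.0375) = 321.7785
P₀ = Σ Dₜ/(1+r)ᵗ + TV_8/(1+r)^8 = 232.1106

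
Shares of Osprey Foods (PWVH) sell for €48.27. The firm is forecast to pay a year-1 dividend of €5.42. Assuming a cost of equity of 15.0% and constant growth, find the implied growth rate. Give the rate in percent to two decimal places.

3.77%

From P₀ = D₁/(r − g), the implied growth is g = r − D₁/P₀.
g = 0.15 − 5.42/48.27 = 0.15 − 0.11229 = 0.03771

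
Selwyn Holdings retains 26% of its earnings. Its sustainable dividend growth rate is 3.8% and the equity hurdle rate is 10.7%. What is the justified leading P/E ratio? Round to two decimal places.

Payout ratio b = 1 − 0.26 = 0.74.
Justified leading P/E = b/(r−g) = 0.74/(0.107−0.038) = 10.7246

10.72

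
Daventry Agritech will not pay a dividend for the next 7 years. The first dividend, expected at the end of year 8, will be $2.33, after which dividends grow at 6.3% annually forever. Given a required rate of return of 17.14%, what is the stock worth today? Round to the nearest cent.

$7.10

Deferred-dividend DDM. At t=7 the remaining stream is a growing perpetuity with first payment D_8 = 2.33.
V_7 = D_8/(r−g) = 2.33/(0.1714−0.063) = 21.4945
P₀ = V_7/(1+r)^7 = 21.4945/(1+0.1714)^7 = 7.1022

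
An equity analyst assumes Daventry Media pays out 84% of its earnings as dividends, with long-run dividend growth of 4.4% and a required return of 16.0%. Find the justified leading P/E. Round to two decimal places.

7.24

Justified leading P/E = b/(r−g) = 0.84/(0.16−0.044) = 7.2414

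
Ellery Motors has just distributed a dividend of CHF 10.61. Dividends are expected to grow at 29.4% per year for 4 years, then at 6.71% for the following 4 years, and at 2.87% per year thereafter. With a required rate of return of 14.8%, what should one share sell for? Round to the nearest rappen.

CHF 225.27

Three-stage DDM. Project D₁…D_8; terminal Gordon value at t=8 with g = 0.0287; discount at r = 0.148.
D_1 = 13.7293
D_2 = 17.7658
D_3 = 22.9889
D_4 = 29.7476
D_5 = 31.7437
D_6 = 33.8737
D_7 = 36.1466
D_8 = 38.5721
TV_8 = 39.6791/(0.148−0.0287) = 332.5992
P₀ = Σ Dₜ/(1+r)ᵗ + TV_8/(1+r)^8 = 225.2735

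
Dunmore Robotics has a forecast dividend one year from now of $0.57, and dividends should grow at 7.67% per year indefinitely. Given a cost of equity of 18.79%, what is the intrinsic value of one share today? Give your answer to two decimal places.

Gordon growth model: P₀ = D₁/(r − g), with D₁ = 0.57 given directly.
P₀ = 0.5700 / (0.1879 − 0.0767) = 0.5700 / 0.1112 = 5.1259

$5.13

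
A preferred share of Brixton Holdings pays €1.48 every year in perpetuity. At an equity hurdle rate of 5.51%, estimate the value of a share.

Zero-growth DDM (perpetuity): P₀ = D/r = 1.48 / 0.0551 = 26.8603

€26.86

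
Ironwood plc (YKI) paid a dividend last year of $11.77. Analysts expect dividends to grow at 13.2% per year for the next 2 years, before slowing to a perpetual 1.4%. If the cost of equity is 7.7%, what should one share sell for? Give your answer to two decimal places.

Two-stage DDM. Project D₁…D_2 at 0.132, terminal growth 0.014, discount at r = 0.077.
D_1 = 13.3236
D_2 = 15.0824
Terminal value at t=2: TV = D_3/(r−g) = 15.2935/(0.077−0.014) = 242.7542
P₀ = 13.3236/(1+0.077)^1 + 15.0824/(1+0.077)^2 + 242.7542/(1+0.077)^2 = 234.6576

$234.66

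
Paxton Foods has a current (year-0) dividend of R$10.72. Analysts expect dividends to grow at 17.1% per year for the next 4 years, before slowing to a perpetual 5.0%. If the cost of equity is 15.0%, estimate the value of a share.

Two-stage DDM. Project D₁…D_4 at 0.171, terminal growth 0.05, discount at r = 0.15.
D_1 = 12.5531
D_2 = 14.6997
D_3 = 17.2134
D_4 = 20.1568
Terminal value at t=4: TV = D_5/(r−g) = 21.1647/(0.15−0.05) = 211.6468
P₀ = 12.5531/(1+0.15)^1 + 14.6997/(1+0.15)^2 + 17.2134/(1+0.15)^3 + 20.1568/(1+0.15)^4 + 211.6468/(1+0.15)^4 = 165.8834

R$165.88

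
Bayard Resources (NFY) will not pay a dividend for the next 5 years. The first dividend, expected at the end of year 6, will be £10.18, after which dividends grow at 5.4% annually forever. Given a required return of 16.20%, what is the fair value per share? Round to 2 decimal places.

£44.49

Deferred-dividend DDM. At t=5 the remaining stream is a growing perpetuity with first payment D_6 = 10.18.
V_5 = D_6/(r−g) = 10.18/(0.162−0.054) = 94.2593
P₀ = V_5/(1+r)^5 = 94.2593/(1+0.162)^5 = 44.4932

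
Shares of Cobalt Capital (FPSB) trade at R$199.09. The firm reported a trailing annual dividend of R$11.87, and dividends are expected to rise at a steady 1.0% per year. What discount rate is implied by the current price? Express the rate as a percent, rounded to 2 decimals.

7.02%

Rearranging the constant-growth DDM: r = D₁/P₀ + g.
D₁ = 11.87 × (1 + 0.01) = 11.9887.
r = 11.9887 / 199.09 + 0.01 = 0.06022 + 0.01 = 0.07022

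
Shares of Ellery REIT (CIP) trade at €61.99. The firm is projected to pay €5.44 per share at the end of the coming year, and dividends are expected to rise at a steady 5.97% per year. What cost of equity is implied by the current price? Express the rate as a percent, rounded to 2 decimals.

14.75%

Rearranging the constant-growth DDM: r = D₁/P₀ + g.
r = 5.4400 / 61.99 + 0.0597 = 0.08776 + 0.0597 = 0.14746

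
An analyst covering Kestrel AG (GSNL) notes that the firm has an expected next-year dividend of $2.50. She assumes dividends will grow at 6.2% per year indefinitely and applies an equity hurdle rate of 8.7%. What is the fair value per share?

Gordon growth model: P₀ = D₁/(r − g), with D₁ = 2.50 given directly.
P₀ = 2.5000 / (0.087 − 0.062) = 2.5000 / 0.025 = 100.0000

$100.00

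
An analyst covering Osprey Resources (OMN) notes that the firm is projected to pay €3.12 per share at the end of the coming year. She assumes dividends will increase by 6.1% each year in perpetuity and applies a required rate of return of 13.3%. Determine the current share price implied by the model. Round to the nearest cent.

€43.33

Gordon growth model: P₀ = D₁/(r − g), with D₁ = 3.12 given directly.
P₀ = 3.1200 / (0.133 − 0.061) = 3.1200 / 0.072 = 43.3333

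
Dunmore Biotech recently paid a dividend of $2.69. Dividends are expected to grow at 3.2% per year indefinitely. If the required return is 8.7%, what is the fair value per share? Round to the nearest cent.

Gordon growth model: P₀ = D₁/(r − g). D₁ = 2.69 × (1 + 0.032) = 2.7761.
P₀ = 2.7761 / (0.087 − 0.032) = 2.7761 / 0.055 = 50.4742

$50.47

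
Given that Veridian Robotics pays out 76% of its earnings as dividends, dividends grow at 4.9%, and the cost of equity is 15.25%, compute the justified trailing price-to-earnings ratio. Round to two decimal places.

7.70

Justified trailing P/E = b(1+g)/(r−g) = 0.76×(1+0.049)/(0.1525−0.049) = 7.7028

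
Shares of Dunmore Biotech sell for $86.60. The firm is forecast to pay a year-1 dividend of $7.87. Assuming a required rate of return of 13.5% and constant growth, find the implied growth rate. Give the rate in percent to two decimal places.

From P₀ = D₁/(r − g), the implied growth is g = r − D₁/P₀.
g = 0.135 − 7.87/86.60 = 0.135 − 0.09088 = 0.04412

4.41%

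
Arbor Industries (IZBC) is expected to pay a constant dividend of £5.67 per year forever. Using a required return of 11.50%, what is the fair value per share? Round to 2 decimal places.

£49.30

Zero-growth DDM (perpetuity): P₀ = D/r = 5.67 / 0.115 = 49.3043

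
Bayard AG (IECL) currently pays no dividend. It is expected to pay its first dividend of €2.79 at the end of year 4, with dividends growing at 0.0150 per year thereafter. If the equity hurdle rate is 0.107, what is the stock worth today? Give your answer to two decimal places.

Deferred-dividend DDM. At t=3 the remaining stream is a growing perpetuity with first payment D_4 = 2.79.
V_3 = D_4/(r−g) = 2.79/(0.107−0.015) = 30.3261
P₀ = V_3/(1+r)^3 = 30.3261/(1+0.107)^3 = 22.3549

€22.35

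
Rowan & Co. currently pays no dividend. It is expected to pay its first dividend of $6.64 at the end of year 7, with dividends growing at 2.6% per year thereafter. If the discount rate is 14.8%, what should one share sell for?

$23.78

Deferred-dividend DDM. At t=6 the remaining stream is a growing perpetuity with first payment D_7 = 6.64.
V_6 = D_7/(r−g) = 6.64/(0.148−0.026) = 54.4262
P₀ = V_6/(1+r)^6 = 54.4262/(1+0.148)^6 = 23.7770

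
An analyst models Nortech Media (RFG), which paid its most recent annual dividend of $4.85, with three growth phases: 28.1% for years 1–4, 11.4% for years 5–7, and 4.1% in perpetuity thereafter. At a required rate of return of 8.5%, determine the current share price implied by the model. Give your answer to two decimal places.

$301.02

Three-stage DDM. Project D₁…D_7; terminal Gordon value at t=7 with g = 0.041; discount at r = 0.085.
D_1 = 6.2129
D_2 = 7.9587
D_3 = 10.1950
D_4 = 13.0599
D_5 = 14.5487
D_6 = 16.2072
D_7 = 18.0548
TV_7 = 18.7951/(0.085−0.041) = 427.1613
P₀ = Σ Dₜ/(1+r)ᵗ + TV_7/(1+r)^7 = 301.0161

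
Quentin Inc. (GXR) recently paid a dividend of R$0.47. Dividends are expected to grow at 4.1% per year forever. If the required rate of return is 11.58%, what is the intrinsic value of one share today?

Gordon growth model: P₀ = D₁/(r − g). D₁ = 0.47 × (1 + 0.041) = 0.4893.
P₀ = 0.4893 / (0.1158 − 0.041) = 0.4893 / 0.0748 = 6.5410

R$6.54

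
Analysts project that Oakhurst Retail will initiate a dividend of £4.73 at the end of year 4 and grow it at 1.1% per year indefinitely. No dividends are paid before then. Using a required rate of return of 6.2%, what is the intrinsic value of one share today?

£77.43

Deferred-dividend DDM. At t=3 the remaining stream is a growing perpetuity with first payment D_4 = 4.73.
V_3 = D_4/(r−g) = 4.73/(0.062−0.011) = 92.7451
P₀ = V_3/(1+r)^3 = 92.7451/(1+0.062)^3 = 77.4315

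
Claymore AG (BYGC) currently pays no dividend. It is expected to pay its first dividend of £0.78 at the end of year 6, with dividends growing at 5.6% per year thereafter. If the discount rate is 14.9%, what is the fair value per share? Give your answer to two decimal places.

£4.19

Deferred-dividend DDM. At t=5 the remaining stream is a growing perpetuity with first payment D_6 = 0.78.
V_5 = D_6/(r−g) = 0.78/(0.149−0.056) = 8.3871
P₀ = V_5/(1+r)^5 = 8.3871/(1+0.149)^5 = 4.1880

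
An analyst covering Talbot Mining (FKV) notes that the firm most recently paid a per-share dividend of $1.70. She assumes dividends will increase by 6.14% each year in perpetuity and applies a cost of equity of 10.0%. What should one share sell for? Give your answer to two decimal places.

Gordon growth model: P₀ = D₁/(r − g). D₁ = 1.70 × (1 + 0.0614) = 1.8044.
P₀ = 1.8044 / (0.1 − 0.0614) = 1.8044 / 0.0386 = 46.7456

$46.75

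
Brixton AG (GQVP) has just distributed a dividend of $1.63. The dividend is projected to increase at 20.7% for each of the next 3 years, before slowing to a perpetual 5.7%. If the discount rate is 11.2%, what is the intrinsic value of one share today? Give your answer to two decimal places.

$45.83

Two-stage DDM. Project D₁…D_3 at 0.207, terminal growth 0.057, discount at r = 0.112.
D_1 = 1.9674
D_2 = 2.3747
D_3 = 2.8662
Terminal value at t=3: TV = D_4/(r−g) = 3.0296/(0.112−0.057) = 55.0835
P₀ = 1.9674/(1+0.112)^1 + 2.3747/(1+0.112)^2 + 2.8662/(1+0.112)^3 + 55.0835/(1+0.112)^3 = 45.8338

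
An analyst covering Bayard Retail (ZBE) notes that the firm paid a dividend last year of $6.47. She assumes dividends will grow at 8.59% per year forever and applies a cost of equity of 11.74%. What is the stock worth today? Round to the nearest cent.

$223.04

Gordon growth model: P₀ = D₁/(r − g). D₁ = 6.47 × (1 + 0.0859) = 7.0258.
P₀ = 7.0258 / (0.1174 − 0.0859) = 7.0258 / 0.0315 = 223.0404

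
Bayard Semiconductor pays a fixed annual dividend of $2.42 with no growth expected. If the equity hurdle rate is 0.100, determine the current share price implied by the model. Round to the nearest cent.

$24.20

Zero-growth DDM (perpetuity): P₀ = D/r = 2.42 / 0.1 = 24.2000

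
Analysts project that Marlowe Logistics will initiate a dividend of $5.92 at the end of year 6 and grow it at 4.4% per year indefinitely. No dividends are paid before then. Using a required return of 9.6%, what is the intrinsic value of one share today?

$71.99

Deferred-dividend DDM. At t=5 the remaining stream is a growing perpetuity with first payment D_6 = 5.92.
V_5 = D_6/(r−g) = 5.92/(0.096−0.044) = 113.8462
P₀ = V_5/(1+r)^5 = 113.8462/(1+0.096)^5 = 71.9889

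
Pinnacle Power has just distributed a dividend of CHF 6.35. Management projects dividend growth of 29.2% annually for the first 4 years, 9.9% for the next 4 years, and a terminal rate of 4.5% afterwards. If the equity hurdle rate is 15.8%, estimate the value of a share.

Three-stage DDM. Project D₁…D_8; terminal Gordon value at t=8 with g = 0.045; discount at r = 0.158.
D_1 = 8.2042
D_2 = 10.5998
D_3 = 13.6950
D_4 = 17.6939
D_5 = 19.4456
D_6 = 21.3707
D_7 = 23.4864
D_8 = 25.8116
TV_8 = 26.9731/(0.158−0.045) = 238.7000
P₀ = Σ Dₜ/(1+r)ᵗ + TV_8/(1+r)^8 = 142.0654

CHF 142.07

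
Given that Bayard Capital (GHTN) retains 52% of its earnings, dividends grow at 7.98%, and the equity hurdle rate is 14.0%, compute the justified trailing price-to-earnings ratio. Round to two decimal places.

8.61

Payout ratio b = 1 − 0.52 = 0.48.
Justified trailing P/E = b(1+g)/(r−g) = 0.48×(1+0.0798)/(0.14−0.0798) = 8.6097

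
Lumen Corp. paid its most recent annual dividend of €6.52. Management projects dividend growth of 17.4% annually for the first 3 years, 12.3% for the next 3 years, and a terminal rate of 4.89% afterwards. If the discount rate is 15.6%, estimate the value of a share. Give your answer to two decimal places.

Three-stage DDM. Project D₁…D_6; terminal Gordon value at t=6 with g = 0.0489; discount at r = 0.156.
D_1 = 7.6545
D_2 = 8.9864
D_3 = 10.5500
D_4 = 11.8476
D_5 = 13.3049
D_6 = 14.9414
TV_6 = 15.6720/(0.156−0.0489) = 146.3308
P₀ = Σ Dₜ/(1+r)ᵗ + TV_6/(1+r)^6 = 100.8340

€100.83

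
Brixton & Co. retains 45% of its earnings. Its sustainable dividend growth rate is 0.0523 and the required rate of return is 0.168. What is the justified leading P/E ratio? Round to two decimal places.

4.75

Payout ratio b = 1 − 0.45 = 0.55.
Justified leading P/E = b/(r−g) = 0.55/(0.168−0.0523) = 4.7537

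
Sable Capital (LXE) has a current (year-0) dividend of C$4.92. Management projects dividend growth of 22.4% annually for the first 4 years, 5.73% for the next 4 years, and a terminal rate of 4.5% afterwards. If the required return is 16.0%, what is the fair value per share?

C$80.25

Three-stage DDM. Project D₁…D_8; terminal Gordon value at t=8 with g = 0.045; discount at r = 0.16.
D_1 = 6.0221
D_2 = 7.3710
D_3 = 9.0221
D_4 = 11.0431
D_5 = 11.6759
D_6 = 12.3449
D_7 = 13.0523
D_8 = 13.8001
TV_8 = 14.4212/(0.16−0.045) = 125.4013
P₀ = Σ Dₜ/(1+r)ᵗ + TV_8/(1+r)^8 = 80.2526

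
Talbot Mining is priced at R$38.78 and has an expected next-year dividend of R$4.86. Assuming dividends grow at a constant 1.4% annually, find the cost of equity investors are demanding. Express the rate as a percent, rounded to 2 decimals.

13.93%

Rearranging the constant-growth DDM: r = D₁/P₀ + g.
r = 4.8600 / 38.78 + 0.014 = 0.12532 + 0.014 = 0.13932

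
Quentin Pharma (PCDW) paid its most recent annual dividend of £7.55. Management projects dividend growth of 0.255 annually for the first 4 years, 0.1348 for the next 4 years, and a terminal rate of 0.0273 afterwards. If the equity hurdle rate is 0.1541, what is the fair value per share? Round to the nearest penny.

Three-stage DDM. Project D₁…D_8; terminal Gordon value at t=8 with g = 0.0273; discount at r = 0.1541.
D_1 = 9.4752
D_2 = 11.8914
D_3 = 14.9238
D_4 = 18.7293
D_5 = 21.2540
D_6 = 24.1191
D_7 = 27.3703
D_8 = 31.0598
TV_8 = 31.9078/(0.1541−0.0273) = 251.6386
P₀ = Σ Dₜ/(1+r)ᵗ + TV_8/(1+r)^8 = 157.8481

£157.85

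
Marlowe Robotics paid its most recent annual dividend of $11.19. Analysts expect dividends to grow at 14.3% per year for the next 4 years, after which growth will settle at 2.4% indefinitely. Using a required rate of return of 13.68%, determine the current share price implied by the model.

$149.19

Two-stage DDM. Project D₁…D_4 at 0.143, terminal growth 0.024, discount at r = 0.1368.
D_1 = 12.7902
D_2 = 14.6192
D_3 = 16.7097
D_4 = 19.0992
Terminal value at t=4: TV = D_5/(r−g) = 19.5576/(0.1368−0.024) = 173.3827
P₀ = 12.7902/(1+0.1368)^1 + 14.6192/(1+0.1368)^2 + 16.7097/(1+0.1368)^3 + 19.0992/(1+0.1368)^4 + 173.3827/(1+0.1368)^4 = 149.1909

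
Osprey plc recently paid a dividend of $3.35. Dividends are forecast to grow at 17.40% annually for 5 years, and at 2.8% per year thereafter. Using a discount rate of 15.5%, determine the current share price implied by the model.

Two-stage DDM. Project D₁…D_5 at 0.174, terminal growth 0.028, discount at r = 0.155.
D_1 = 3.9329
D_2 = 4.6172
D_3 = 5.4206
D_4 = 6.3638
D_5 = 7.4711
Terminal value at t=5: TV = D_6/(r−g) = 7.6803/(0.155−0.028) = 60.4748
P₀ = 3.9329/(1+0.155)^1 + 4.6172/(1+0.155)^2 + 5.4206/(1+0.155)^3 + 6.3638/(1+0.155)^4 + 7.4711/(1+0.155)^5 + 60.4748/(1+0.155)^5 = 47.0165

$47.02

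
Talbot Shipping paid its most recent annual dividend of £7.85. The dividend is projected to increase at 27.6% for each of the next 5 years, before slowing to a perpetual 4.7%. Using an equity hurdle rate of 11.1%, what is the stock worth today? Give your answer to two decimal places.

£317.25

Two-stage DDM. Project D₁…D_5 at 0.276, terminal growth 0.047, discount at r = 0.111.
D_1 = 10.0166
D_2 = 12.7812
D_3 = 16.3088
D_4 = 20.8100
D_5 = 26.5536
Terminal value at t=5: TV = D_6/(r−g) = 27.8016/(0.111−0.047) = 434.3999
P₀ = 10.0166/(1+0.111)^1 + 12.7812/(1+0.111)^2 + 16.3088/(1+0.111)^3 + 20.8100/(1+0.111)^4 + 26.5536/(1+0.111)^5 + 434.3999/(1+0.111)^5 = 317.2468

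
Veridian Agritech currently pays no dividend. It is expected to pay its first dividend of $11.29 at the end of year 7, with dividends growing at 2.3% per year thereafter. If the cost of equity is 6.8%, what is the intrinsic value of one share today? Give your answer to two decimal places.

Deferred-dividend DDM. At t=6 the remaining stream is a growing perpetuity with first payment D_7 = 11.29.
V_6 = D_7/(r−g) = 11.29/(0.068−0.023) = 250.8889
P₀ = V_6/(1+r)^6 = 250.8889/(1+0.068)^6 = 169.0651

$169.07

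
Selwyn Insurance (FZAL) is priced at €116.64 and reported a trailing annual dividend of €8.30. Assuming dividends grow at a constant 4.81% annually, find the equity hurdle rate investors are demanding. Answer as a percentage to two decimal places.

Rearranging the constant-growth DDM: r = D₁/P₀ + g.
D₁ = 8.30 × (1 + 0.0481) = 8.6992.
r = 8.6992 / 116.64 + 0.0481 = 0.07458 + 0.0481 = 0.12268

12.27%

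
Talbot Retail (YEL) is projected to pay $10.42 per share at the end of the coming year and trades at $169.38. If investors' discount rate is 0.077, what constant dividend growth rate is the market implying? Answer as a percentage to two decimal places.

1.55%

From P₀ = D₁/(r − g), the implied growth is g = r − D₁/P₀.
g = 0.077 − 10.42/169.38 = 0.077 − 0.06152 = 0.01548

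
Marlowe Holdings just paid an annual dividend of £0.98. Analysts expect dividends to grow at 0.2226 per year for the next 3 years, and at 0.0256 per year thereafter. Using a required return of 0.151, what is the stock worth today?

Two-stage DDM. Project D₁…D_3 at 0.2226, terminal growth 0.0256, discount at r = 0.151.
D_1 = 1.1981
D_2 = 1.4649
D_3 = 1.7909
Terminal value at t=3: TV = D_4/(r−g) = 1.8368/(0.151−0.0256) = 14.6474
P₀ = 1.1981/(1+0.151)^1 + 1.4649/(1+0.151)^2 + 1.7909/(1+0.151)^3 + 14.6474/(1+0.151)^3 = 12.9270

£12.93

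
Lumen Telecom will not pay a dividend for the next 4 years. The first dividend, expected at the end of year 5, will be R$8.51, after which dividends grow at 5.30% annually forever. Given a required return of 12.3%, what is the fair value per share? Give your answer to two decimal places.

Deferred-dividend DDM. At t=4 the remaining stream is a growing perpetuity with first payment D_5 = 8.51.
V_4 = D_5/(r−g) = 8.51/(0.123−0.053) = 121.5714
P₀ = V_4/(1+r)^4 = 121.5714/(1+0.123)^4 = 76.4386

R$76.44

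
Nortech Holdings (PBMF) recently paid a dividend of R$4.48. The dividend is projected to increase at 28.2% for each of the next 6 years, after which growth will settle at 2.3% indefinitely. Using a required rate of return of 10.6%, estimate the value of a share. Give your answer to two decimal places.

Two-stage DDM. Project D₁…D_6 at 0.282, terminal growth 0.023, discount at r = 0.106.
D_1 = 5.7434
D_2 = 7.3630
D_3 = 9.4394
D_4 = 12.1012
D_5 = 15.5138
D_6 = 19.8887
Terminal value at t=6: TV = D_7/(r−g) = 20.3461/(0.106−0.023) = 245.1341
P₀ = 5.7434/(1+0.106)^1 + 7.3630/(1+0.106)^2 + 9.4394/(1+0.106)^3 + 12.1012/(1+0.106)^4 + 15.5138/(1+0.106)^5 + 19.8887/(1+0.106)^6 + 245.1341/(1+0.106)^6 = 180.4457

R$180.45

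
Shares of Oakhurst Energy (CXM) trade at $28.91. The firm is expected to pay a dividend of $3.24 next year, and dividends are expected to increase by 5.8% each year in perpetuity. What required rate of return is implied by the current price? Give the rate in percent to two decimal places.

Rearranging the constant-growth DDM: r = D₁/P₀ + g.
r = 3.2400 / 28.91 + 0.058 = 0.11207 + 0.058 = 0.17007

17.01%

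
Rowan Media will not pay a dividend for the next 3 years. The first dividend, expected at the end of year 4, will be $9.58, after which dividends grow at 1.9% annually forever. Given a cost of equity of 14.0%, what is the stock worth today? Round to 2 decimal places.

Deferred-dividend DDM. At t=3 the remaining stream is a growing perpetuity with first payment D_4 = 9.58.
V_3 = D_4/(r−g) = 9.58/(0.14−0.019) = 79.1736
P₀ = V_3/(1+r)^3 = 79.1736/(1+0.14)^3 = 53.4399

$53.44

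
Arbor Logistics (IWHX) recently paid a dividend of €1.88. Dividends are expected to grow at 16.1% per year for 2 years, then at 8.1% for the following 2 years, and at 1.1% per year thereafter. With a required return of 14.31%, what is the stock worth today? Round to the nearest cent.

€20.69

Three-stage DDM. Project D₁…D_4; terminal Gordon value at t=4 with g = 0.011; discount at r = 0.1431.
D_1 = 2.1827
D_2 = 2.5341
D_3 = 2.7394
D_4 = 2.9612
TV_4 = 2.9938/(0.1431−0.011) = 22.6632
P₀ = Σ Dₜ/(1+r)ᵗ + TV_4/(1+r)^4 = 20.6906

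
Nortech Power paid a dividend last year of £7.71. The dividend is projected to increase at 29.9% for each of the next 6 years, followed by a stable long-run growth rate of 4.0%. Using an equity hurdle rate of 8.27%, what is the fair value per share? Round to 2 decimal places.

£651.90

Two-stage DDM. Project D₁…D_6 at 0.299, terminal growth 0.04, discount at r = 0.0827.
D_1 = 10.0153
D_2 = 13.0099
D_3 = 16.8998
D_4 = 21.9529
D_5 = 28.5168
D_6 = 37.0433
Terminal value at t=6: TV = D_7/(r−g) = 38.5250/(0.0827−0.04) = 902.2248
P₀ = 10.0153/(1+0.0827)^1 + 13.0099/(1+0.0827)^2 + 16.8998/(1+0.0827)^3 + 21.9529/(1+0.0827)^4 + 28.5168/(1+0.0827)^5 + 37.0433/(1+0.0827)^6 + 902.2248/(1+0.0827)^6 = 651.9039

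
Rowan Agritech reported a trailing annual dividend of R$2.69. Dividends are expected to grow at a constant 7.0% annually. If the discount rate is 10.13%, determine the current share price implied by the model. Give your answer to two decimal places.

R$91.96

Gordon growth model: P₀ = D₁/(r − g). D₁ = 2.69 × (1 + 0.07) = 2.8783.
P₀ = 2.8783 / (0.1013 − 0.07) = 2.8783 / 0.0313 = 91.9585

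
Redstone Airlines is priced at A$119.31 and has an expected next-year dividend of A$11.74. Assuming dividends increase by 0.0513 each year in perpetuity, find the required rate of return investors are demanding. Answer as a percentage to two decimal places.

14.97%

Rearranging the constant-growth DDM: r = D₁/P₀ + g.
r = 11.7400 / 119.31 + 0.0513 = 0.09840 + 0.0513 = 0.14970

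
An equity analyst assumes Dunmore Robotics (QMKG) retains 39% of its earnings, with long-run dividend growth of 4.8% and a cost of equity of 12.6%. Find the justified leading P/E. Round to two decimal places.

Payout ratio b = 1 − 0.39 = 0.61.
Justified leading P/E = b/(r−g) = 0.61/(0.126−0.048) = 7.8205

7.82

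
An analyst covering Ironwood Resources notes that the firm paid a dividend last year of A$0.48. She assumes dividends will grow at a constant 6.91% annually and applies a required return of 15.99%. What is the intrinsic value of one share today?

Gordon growth model: P₀ = D₁/(r − g). D₁ = 0.48 × (1 + 0.0691) = 0.5132.
P₀ = 0.5132 / (0.1599 − 0.0691) = 0.5132 / 0.0908 = 5.6516

A$5.65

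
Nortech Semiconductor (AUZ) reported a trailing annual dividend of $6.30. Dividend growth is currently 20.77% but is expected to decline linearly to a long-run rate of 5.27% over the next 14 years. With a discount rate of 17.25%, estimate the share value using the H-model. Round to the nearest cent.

$112.42

H-model: P₀ = D₀[(1+g_L) + H(g_S−g_L)]/(r−g_L), with H = 14/2 = 7.
P₀ = 6.30 × [(1+0.0527) + 7×(0.2077−0.0527)] / (0.1725−0.0527)
   = 6.30 × 2.1377 / 0.1198 = 112.4166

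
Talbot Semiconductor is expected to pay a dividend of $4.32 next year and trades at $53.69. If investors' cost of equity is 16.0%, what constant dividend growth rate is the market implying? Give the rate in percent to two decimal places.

7.95%

From P₀ = D₁/(r − g), the implied growth is g = r − D₁/P₀.
g = 0.16 − 4.32/53.69 = 0.16 − 0.08046 = 0.07954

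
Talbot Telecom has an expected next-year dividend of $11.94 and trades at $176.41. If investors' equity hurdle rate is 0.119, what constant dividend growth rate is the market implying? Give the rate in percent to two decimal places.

From P₀ = D₁/(r − g), the implied growth is g = r − D₁/P₀.
g = 0.119 − 11.94/176.41 = 0.119 − 0.06768 = 0.05132

5.13%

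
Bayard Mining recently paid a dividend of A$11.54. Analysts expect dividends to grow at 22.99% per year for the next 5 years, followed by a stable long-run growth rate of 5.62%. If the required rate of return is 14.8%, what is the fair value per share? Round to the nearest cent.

A$258.68

Two-stage DDM. Project D₁…D_5 at 0.2299, terminal growth 0.0562, discount at r = 0.148.
D_1 = 14.1930
D_2 = 17.4560
D_3 = 21.4692
D_4 = 26.4049
D_5 = 32.4754
Terminal value at t=5: TV = D_6/(r−g) = 34.3005/(0.148−0.0562) = 373.6442
P₀ = 14.1930/(1+0.148)^1 + 17.4560/(1+0.148)^2 + 21.4692/(1+0.148)^3 + 26.4049/(1+0.148)^4 + 32.4754/(1+0.148)^5 + 373.6442/(1+0.148)^5 = 258.6796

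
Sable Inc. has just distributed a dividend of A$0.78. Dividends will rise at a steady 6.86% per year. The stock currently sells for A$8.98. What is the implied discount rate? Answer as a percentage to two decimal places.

16.14%

Rearranging the constant-growth DDM: r = D₁/P₀ + g.
D₁ = 0.78 × (1 + 0.0686) = 0.8335.
r = 0.8335 / 8.98 + 0.0686 = 0.09282 + 0.0686 = 0.16142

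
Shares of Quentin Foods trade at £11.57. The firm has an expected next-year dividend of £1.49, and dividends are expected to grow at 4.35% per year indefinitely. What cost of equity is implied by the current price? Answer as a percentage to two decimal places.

17.23%

Rearranging the constant-growth DDM: r = D₁/P₀ + g.
r = 1.4900 / 11.57 + 0.0435 = 0.12878 + 0.0435 = 0.17228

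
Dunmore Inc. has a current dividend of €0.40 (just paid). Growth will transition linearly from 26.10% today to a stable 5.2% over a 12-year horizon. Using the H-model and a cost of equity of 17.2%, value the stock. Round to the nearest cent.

H-model: P₀ = D₀[(1+g_L) + H(g_S−g_L)]/(r−g_L), with H = 12/2 = 6.
P₀ = 0.40 × [(1+0.052) + 6×(0.261−0.052)] / (0.172−0.052)
   = 0.40 × 2.3060 / 0.12 = 7.6867

€7.69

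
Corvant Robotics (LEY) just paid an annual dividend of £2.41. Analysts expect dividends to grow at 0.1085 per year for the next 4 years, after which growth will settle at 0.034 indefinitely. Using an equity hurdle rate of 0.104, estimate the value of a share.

Two-stage DDM. Project D₁…D_4 at 0.1085, terminal growth 0.034, discount at r = 0.104.
D_1 = 2.6715
D_2 = 2.9613
D_3 = 3.2826
D_4 = 3.6388
Terminal value at t=4: TV = D_5/(r−g) = 3.7625/(0.104−0.034) = 53.7505
P₀ = 2.6715/(1+0.104)^1 + 2.9613/(1+0.104)^2 + 3.2826/(1+0.104)^3 + 3.6388/(1+0.104)^4 + 53.7505/(1+0.104)^4 = 45.9218

£45.92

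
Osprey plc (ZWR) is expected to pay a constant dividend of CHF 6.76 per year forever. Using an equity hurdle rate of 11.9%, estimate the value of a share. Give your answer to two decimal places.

CHF 56.81

Zero-growth DDM (perpetuity): P₀ = D/r = 6.76 / 0.119 = 56.8067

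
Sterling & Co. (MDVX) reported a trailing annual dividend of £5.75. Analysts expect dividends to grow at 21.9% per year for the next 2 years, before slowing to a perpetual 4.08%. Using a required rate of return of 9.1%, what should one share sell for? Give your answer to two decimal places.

Two-stage DDM. Project D₁…D_2 at 0.219, terminal growth 0.0408, discount at r = 0.091.
D_1 = 7.0092
D_2 = 8.5443
Terminal value at t=2: TV = D_3/(r−g) = 8.8929/(0.091−0.0408) = 177.1490
P₀ = 7.0092/(1+0.091)^1 + 8.5443/(1+0.091)^2 + 177.1490/(1+0.091)^2 = 162.4326

£162.43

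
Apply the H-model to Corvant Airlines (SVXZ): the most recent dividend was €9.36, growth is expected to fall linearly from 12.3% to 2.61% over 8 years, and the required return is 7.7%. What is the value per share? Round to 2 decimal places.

€259.97

H-model: P₀ = D₀[(1+g_L) + H(g_S−g_L)]/(r−g_L), with H = 8/2 = 4.
P₀ = 9.36 × [(1+0.0261) + 4×(0.123−0.0261)] / (0.077−0.0261)
   = 9.36 × 1.4137 / 0.0509 = 259.9653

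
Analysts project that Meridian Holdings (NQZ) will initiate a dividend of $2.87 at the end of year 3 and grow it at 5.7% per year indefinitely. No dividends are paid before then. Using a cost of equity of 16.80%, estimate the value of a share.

$18.95

Deferred-dividend DDM. At t=2 the remaining stream is a growing perpetuity with first payment D_3 = 2.87.
V_2 = D_3/(r−g) = 2.87/(0.168−0.057) = 25.8559
P₀ = V_2/(1+r)^2 = 25.8559/(1+0.168)^2 = 18.9528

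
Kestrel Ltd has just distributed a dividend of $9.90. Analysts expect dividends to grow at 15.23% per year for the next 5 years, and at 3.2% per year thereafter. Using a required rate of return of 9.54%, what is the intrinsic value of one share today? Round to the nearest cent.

$265.35

Two-stage DDM. Project D₁…D_5 at 0.1523, terminal growth 0.032, discount at r = 0.0954.
D_1 = 11.4078
D_2 = 13.1452
D_3 = 15.1472
D_4 = 17.4541
D_5 = 20.1124
Terminal value at t=5: TV = D_6/(r−g) = 20.7560/(0.0954−0.032) = 327.3810
P₀ = 11.4078/(1+0.0954)^1 + 13.1452/(1+0.0954)^2 + 15.1472/(1+0.0954)^3 + 17.4541/(1+0.0954)^4 + 20.1124/(1+0.0954)^5 + 327.3810/(1+0.0954)^5 = 265.3513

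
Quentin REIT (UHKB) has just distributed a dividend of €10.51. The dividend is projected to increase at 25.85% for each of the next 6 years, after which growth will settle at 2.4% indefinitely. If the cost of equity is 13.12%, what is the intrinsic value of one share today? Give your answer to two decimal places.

Two-stage DDM. Project D₁…D_6 at 0.2585, terminal growth 0.024, discount at r = 0.1312.
D_1 = 13.2268
D_2 = 16.6460
D_3 = 20.9490
D_4 = 26.3643
D_5 = 33.1794
D_6 = 41.7563
Terminal value at t=6: TV = D_7/(r−g) = 42.7585/(0.1312−0.024) = 398.8662
P₀ = 13.2268/(1+0.1312)^1 + 16.6460/(1+0.1312)^2 + 20.9490/(1+0.1312)^3 + 26.3643/(1+0.1312)^4 + 33.1794/(1+0.1312)^5 + 41.7563/(1+0.1312)^6 + 398.8662/(1+0.1312)^6 = 283.4838

€283.48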